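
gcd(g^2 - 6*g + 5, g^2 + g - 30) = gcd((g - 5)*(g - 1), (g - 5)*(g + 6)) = g - 5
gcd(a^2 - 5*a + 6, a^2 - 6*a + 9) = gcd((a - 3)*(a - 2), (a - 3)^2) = a - 3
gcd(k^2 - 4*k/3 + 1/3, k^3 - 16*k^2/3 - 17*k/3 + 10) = k - 1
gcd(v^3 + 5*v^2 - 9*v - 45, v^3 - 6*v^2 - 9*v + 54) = v^2 - 9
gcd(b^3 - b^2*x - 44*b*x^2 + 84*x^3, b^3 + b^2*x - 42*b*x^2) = -b^2 - b*x + 42*x^2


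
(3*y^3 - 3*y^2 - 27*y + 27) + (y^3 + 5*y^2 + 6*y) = 4*y^3 + 2*y^2 - 21*y + 27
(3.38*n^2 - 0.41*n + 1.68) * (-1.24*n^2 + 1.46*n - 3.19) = -4.1912*n^4 + 5.4432*n^3 - 13.464*n^2 + 3.7607*n - 5.3592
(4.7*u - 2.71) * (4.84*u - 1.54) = 22.748*u^2 - 20.3544*u + 4.1734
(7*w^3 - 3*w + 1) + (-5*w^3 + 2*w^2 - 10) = 2*w^3 + 2*w^2 - 3*w - 9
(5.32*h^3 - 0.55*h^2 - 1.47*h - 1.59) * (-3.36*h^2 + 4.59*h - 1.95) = -17.8752*h^5 + 26.2668*h^4 - 7.9593*h^3 - 0.3324*h^2 - 4.4316*h + 3.1005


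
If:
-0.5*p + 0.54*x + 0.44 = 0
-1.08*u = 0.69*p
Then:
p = 1.08*x + 0.88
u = -0.69*x - 0.562222222222222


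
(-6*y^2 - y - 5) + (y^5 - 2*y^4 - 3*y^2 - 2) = y^5 - 2*y^4 - 9*y^2 - y - 7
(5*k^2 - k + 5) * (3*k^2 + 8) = 15*k^4 - 3*k^3 + 55*k^2 - 8*k + 40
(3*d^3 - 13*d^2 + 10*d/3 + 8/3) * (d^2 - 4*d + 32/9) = 3*d^5 - 25*d^4 + 66*d^3 - 512*d^2/9 + 32*d/27 + 256/27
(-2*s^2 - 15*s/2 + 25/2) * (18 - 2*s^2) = 4*s^4 + 15*s^3 - 61*s^2 - 135*s + 225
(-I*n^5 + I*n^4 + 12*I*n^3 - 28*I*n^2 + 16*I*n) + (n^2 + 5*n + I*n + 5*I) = -I*n^5 + I*n^4 + 12*I*n^3 + n^2 - 28*I*n^2 + 5*n + 17*I*n + 5*I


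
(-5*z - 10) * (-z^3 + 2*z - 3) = 5*z^4 + 10*z^3 - 10*z^2 - 5*z + 30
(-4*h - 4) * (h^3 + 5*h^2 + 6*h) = -4*h^4 - 24*h^3 - 44*h^2 - 24*h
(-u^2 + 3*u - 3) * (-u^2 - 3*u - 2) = u^4 - 4*u^2 + 3*u + 6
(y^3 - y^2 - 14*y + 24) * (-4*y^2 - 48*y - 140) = -4*y^5 - 44*y^4 - 36*y^3 + 716*y^2 + 808*y - 3360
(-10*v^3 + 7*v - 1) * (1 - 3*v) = 30*v^4 - 10*v^3 - 21*v^2 + 10*v - 1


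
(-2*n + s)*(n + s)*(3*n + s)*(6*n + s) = -36*n^4 - 36*n^3*s + 7*n^2*s^2 + 8*n*s^3 + s^4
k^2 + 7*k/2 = k*(k + 7/2)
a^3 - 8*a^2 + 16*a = a*(a - 4)^2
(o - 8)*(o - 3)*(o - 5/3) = o^3 - 38*o^2/3 + 127*o/3 - 40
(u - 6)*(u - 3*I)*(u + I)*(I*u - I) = I*u^4 + 2*u^3 - 7*I*u^3 - 14*u^2 + 9*I*u^2 + 12*u - 21*I*u + 18*I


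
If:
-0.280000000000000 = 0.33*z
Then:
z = -0.85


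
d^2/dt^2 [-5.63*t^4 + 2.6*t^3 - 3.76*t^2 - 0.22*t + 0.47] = -67.56*t^2 + 15.6*t - 7.52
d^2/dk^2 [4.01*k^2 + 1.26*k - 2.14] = 8.02000000000000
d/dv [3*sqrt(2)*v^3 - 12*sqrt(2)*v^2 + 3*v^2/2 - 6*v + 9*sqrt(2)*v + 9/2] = 9*sqrt(2)*v^2 - 24*sqrt(2)*v + 3*v - 6 + 9*sqrt(2)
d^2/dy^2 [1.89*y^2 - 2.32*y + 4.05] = 3.78000000000000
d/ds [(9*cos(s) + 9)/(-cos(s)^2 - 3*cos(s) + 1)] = 9*(sin(s)^2 - 2*cos(s) - 5)*sin(s)/(-sin(s)^2 + 3*cos(s))^2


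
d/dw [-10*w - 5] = -10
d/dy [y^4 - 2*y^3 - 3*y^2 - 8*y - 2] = 4*y^3 - 6*y^2 - 6*y - 8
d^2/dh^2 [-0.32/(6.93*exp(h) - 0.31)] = (-15.367968*exp(h) - 0.687456)*exp(h)/(6.93*exp(h) - 0.31)^3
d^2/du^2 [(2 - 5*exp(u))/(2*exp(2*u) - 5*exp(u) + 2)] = (-20*exp(3*u) - 18*exp(2*u) + 60*exp(u) - 32)*exp(2*u)/(8*exp(6*u) - 60*exp(5*u) + 174*exp(4*u) - 245*exp(3*u) + 174*exp(2*u) - 60*exp(u) + 8)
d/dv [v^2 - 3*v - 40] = 2*v - 3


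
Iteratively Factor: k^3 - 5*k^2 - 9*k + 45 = (k - 3)*(k^2 - 2*k - 15) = (k - 5)*(k - 3)*(k + 3)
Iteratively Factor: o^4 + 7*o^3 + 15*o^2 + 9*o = (o + 3)*(o^3 + 4*o^2 + 3*o) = o*(o + 3)*(o^2 + 4*o + 3) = o*(o + 3)^2*(o + 1)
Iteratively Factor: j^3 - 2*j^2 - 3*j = (j + 1)*(j^2 - 3*j) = (j - 3)*(j + 1)*(j)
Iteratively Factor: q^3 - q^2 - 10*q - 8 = (q + 2)*(q^2 - 3*q - 4) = (q - 4)*(q + 2)*(q + 1)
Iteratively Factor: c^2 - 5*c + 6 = (c - 2)*(c - 3)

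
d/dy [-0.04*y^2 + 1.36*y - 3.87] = 1.36 - 0.08*y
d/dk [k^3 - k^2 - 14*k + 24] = 3*k^2 - 2*k - 14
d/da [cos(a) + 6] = -sin(a)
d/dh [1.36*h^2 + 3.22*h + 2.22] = 2.72*h + 3.22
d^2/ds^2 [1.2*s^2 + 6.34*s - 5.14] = 2.40000000000000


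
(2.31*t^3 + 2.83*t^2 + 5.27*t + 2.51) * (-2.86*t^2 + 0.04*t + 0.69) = -6.6066*t^5 - 8.0014*t^4 - 13.3651*t^3 - 5.0151*t^2 + 3.7367*t + 1.7319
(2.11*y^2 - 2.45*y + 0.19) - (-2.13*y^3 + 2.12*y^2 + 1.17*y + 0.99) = 2.13*y^3 - 0.0100000000000002*y^2 - 3.62*y - 0.8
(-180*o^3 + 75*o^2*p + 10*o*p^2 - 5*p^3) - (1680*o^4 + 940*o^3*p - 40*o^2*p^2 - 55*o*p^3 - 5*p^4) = -1680*o^4 - 940*o^3*p - 180*o^3 + 40*o^2*p^2 + 75*o^2*p + 55*o*p^3 + 10*o*p^2 + 5*p^4 - 5*p^3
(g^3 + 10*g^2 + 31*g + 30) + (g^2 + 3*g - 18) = g^3 + 11*g^2 + 34*g + 12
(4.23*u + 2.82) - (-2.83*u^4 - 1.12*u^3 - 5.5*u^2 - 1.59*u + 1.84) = 2.83*u^4 + 1.12*u^3 + 5.5*u^2 + 5.82*u + 0.98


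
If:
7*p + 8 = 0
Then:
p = -8/7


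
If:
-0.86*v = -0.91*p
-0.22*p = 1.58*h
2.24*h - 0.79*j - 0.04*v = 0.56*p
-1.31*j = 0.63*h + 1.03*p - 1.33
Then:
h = 0.32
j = 2.68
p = -2.32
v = -2.45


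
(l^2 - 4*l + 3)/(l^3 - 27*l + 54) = (l - 1)/(l^2 + 3*l - 18)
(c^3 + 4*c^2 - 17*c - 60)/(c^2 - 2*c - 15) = (c^2 + c - 20)/(c - 5)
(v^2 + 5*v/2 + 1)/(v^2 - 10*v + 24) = (v^2 + 5*v/2 + 1)/(v^2 - 10*v + 24)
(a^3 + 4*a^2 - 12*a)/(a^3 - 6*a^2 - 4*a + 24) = a*(a + 6)/(a^2 - 4*a - 12)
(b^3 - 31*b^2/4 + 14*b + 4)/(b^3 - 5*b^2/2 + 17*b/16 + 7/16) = 4*(b^2 - 8*b + 16)/(4*b^2 - 11*b + 7)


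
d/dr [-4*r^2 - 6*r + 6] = -8*r - 6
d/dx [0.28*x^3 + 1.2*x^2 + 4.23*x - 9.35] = 0.84*x^2 + 2.4*x + 4.23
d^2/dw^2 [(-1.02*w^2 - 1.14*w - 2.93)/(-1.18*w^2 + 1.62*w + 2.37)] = (7.074336*w^3 + 41.593584*w^2 - 14.477184*w + 34.471704)/(1.643032*w^6 - 6.767064*w^5 - 0.609587999999997*w^4 + 22.931424*w^3 + 1.22434199999999*w^2 - 27.298134*w - 13.312053)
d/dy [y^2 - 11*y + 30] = 2*y - 11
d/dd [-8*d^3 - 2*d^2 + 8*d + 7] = -24*d^2 - 4*d + 8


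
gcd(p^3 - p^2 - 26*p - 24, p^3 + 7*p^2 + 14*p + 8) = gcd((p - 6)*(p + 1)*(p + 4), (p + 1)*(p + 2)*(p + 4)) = p^2 + 5*p + 4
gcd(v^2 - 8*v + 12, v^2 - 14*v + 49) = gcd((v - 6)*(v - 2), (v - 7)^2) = 1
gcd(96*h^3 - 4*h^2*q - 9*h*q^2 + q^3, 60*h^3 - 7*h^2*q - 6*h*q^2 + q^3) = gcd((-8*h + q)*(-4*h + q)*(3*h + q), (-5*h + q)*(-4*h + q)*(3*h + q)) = -12*h^2 - h*q + q^2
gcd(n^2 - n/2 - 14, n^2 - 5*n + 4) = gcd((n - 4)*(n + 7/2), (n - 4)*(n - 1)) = n - 4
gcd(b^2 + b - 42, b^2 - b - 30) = b - 6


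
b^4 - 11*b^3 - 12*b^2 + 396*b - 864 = (b - 8)*(b - 6)*(b - 3)*(b + 6)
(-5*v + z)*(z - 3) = -5*v*z + 15*v + z^2 - 3*z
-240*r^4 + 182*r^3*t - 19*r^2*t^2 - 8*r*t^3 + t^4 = (-8*r + t)*(-3*r + t)*(-2*r + t)*(5*r + t)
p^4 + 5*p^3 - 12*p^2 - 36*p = p*(p - 3)*(p + 2)*(p + 6)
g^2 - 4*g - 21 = (g - 7)*(g + 3)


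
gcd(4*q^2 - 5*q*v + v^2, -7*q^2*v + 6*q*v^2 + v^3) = q - v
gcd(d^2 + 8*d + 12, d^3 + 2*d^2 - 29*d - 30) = d + 6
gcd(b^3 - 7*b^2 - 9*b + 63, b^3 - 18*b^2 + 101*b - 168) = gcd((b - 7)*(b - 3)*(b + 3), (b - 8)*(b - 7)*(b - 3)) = b^2 - 10*b + 21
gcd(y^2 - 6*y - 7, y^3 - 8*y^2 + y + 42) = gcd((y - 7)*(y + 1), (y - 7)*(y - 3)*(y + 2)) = y - 7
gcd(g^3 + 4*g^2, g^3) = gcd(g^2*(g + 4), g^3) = g^2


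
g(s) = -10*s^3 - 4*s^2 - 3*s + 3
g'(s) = -30*s^2 - 8*s - 3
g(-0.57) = 5.26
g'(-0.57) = -8.19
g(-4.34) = 758.14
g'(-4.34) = -533.35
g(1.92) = -88.28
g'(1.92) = -128.95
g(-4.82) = 1044.33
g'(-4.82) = -661.41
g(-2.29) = 108.98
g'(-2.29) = -142.00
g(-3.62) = 435.82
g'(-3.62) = -367.17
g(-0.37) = 4.07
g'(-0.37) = -4.15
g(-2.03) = 76.26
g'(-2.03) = -110.39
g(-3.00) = 246.00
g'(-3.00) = -249.00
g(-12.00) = 16743.00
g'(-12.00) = -4227.00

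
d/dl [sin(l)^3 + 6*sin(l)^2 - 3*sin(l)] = 12*sin(l)*cos(l) - 3*cos(l)^3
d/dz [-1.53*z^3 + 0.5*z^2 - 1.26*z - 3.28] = -4.59*z^2 + 1.0*z - 1.26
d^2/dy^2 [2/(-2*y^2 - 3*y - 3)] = 4*(4*y^2 + 6*y - (4*y + 3)^2 + 6)/(2*y^2 + 3*y + 3)^3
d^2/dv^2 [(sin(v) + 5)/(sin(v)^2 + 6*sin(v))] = (-sin(v)^2 - 14*sin(v) - 88 - 150/sin(v) + 180/sin(v)^2 + 360/sin(v)^3)/(sin(v) + 6)^3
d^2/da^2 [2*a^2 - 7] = 4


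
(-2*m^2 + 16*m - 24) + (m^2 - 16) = -m^2 + 16*m - 40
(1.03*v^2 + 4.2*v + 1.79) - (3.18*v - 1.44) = 1.03*v^2 + 1.02*v + 3.23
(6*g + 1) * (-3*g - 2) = -18*g^2 - 15*g - 2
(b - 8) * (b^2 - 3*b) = b^3 - 11*b^2 + 24*b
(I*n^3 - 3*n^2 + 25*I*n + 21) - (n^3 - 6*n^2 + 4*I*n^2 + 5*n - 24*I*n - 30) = -n^3 + I*n^3 + 3*n^2 - 4*I*n^2 - 5*n + 49*I*n + 51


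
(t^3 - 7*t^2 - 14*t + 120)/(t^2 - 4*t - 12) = (t^2 - t - 20)/(t + 2)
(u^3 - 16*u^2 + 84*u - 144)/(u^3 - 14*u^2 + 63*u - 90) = (u^2 - 10*u + 24)/(u^2 - 8*u + 15)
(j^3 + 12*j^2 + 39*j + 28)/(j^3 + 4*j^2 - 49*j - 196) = (j + 1)/(j - 7)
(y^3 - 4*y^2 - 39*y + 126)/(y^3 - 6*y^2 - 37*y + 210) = (y - 3)/(y - 5)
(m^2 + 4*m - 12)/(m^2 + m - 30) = (m - 2)/(m - 5)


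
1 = 1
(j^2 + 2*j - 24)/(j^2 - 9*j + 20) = (j + 6)/(j - 5)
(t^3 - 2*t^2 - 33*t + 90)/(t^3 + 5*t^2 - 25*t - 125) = (t^2 + 3*t - 18)/(t^2 + 10*t + 25)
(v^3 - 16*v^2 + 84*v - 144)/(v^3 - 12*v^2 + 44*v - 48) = (v - 6)/(v - 2)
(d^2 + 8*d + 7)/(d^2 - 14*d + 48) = (d^2 + 8*d + 7)/(d^2 - 14*d + 48)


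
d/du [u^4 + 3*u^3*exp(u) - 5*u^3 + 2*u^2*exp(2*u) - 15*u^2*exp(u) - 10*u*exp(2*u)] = 3*u^3*exp(u) + 4*u^3 + 4*u^2*exp(2*u) - 6*u^2*exp(u) - 15*u^2 - 16*u*exp(2*u) - 30*u*exp(u) - 10*exp(2*u)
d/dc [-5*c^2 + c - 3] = 1 - 10*c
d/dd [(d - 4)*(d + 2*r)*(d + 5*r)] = 3*d^2 + 14*d*r - 8*d + 10*r^2 - 28*r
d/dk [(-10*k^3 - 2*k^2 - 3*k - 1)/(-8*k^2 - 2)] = (40*k^4 + 18*k^2 - 4*k + 3)/(2*(16*k^4 + 8*k^2 + 1))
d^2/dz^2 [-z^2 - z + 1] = -2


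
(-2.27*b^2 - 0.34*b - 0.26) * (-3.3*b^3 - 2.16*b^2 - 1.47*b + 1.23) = 7.491*b^5 + 6.0252*b^4 + 4.9293*b^3 - 1.7307*b^2 - 0.036*b - 0.3198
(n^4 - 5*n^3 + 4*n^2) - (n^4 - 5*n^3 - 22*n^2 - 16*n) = 26*n^2 + 16*n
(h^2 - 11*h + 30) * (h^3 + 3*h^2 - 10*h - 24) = h^5 - 8*h^4 - 13*h^3 + 176*h^2 - 36*h - 720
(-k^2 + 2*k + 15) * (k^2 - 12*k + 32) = -k^4 + 14*k^3 - 41*k^2 - 116*k + 480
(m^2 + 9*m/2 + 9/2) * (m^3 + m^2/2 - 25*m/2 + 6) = m^5 + 5*m^4 - 23*m^3/4 - 48*m^2 - 117*m/4 + 27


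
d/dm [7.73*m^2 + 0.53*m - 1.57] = 15.46*m + 0.53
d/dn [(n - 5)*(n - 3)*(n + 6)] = 3*n^2 - 4*n - 33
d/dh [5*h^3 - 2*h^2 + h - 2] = 15*h^2 - 4*h + 1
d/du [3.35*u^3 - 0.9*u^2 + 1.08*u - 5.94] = 10.05*u^2 - 1.8*u + 1.08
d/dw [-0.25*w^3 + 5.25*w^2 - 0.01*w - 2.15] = -0.75*w^2 + 10.5*w - 0.01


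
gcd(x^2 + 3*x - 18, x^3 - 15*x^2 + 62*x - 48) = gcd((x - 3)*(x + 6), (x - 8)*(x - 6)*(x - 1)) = 1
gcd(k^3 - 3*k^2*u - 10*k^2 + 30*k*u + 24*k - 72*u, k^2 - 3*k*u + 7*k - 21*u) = -k + 3*u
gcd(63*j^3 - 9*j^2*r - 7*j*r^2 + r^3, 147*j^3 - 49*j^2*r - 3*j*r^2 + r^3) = 21*j^2 - 10*j*r + r^2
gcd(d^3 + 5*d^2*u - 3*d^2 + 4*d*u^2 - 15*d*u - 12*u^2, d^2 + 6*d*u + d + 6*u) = 1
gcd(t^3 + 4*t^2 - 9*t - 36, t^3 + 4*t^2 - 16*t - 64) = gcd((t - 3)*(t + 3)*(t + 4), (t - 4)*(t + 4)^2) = t + 4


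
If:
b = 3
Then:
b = 3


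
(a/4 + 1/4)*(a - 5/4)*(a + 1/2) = a^3/4 + a^2/16 - 11*a/32 - 5/32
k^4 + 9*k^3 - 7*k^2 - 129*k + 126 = (k - 3)*(k - 1)*(k + 6)*(k + 7)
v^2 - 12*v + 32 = (v - 8)*(v - 4)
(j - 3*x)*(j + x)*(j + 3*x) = j^3 + j^2*x - 9*j*x^2 - 9*x^3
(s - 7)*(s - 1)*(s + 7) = s^3 - s^2 - 49*s + 49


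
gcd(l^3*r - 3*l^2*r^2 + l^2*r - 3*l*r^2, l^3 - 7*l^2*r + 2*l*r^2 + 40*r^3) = 1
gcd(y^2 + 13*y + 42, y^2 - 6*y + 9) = 1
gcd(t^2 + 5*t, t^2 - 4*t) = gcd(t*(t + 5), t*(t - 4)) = t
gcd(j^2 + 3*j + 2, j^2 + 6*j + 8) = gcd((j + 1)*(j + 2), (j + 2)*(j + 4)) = j + 2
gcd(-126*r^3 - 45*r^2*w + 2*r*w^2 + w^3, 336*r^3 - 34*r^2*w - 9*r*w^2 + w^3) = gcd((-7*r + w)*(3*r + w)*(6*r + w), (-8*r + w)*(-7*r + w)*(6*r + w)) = 42*r^2 + r*w - w^2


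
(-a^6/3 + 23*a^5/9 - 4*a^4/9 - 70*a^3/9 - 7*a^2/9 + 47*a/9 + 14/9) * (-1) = a^6/3 - 23*a^5/9 + 4*a^4/9 + 70*a^3/9 + 7*a^2/9 - 47*a/9 - 14/9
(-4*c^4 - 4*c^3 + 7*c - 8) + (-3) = -4*c^4 - 4*c^3 + 7*c - 11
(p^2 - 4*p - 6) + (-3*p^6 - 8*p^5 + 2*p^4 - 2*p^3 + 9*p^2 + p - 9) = -3*p^6 - 8*p^5 + 2*p^4 - 2*p^3 + 10*p^2 - 3*p - 15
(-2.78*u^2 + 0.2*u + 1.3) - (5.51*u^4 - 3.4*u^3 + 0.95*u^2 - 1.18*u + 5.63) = -5.51*u^4 + 3.4*u^3 - 3.73*u^2 + 1.38*u - 4.33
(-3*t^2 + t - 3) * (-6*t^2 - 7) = 18*t^4 - 6*t^3 + 39*t^2 - 7*t + 21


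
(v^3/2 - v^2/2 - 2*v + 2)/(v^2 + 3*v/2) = (v^3 - v^2 - 4*v + 4)/(v*(2*v + 3))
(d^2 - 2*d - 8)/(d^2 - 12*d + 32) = (d + 2)/(d - 8)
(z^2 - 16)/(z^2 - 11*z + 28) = (z + 4)/(z - 7)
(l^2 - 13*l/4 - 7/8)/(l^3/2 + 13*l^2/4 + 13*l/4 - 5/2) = (8*l^2 - 26*l - 7)/(2*(2*l^3 + 13*l^2 + 13*l - 10))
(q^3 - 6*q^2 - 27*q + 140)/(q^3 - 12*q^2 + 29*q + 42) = (q^2 + q - 20)/(q^2 - 5*q - 6)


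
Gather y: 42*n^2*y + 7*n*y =y*(42*n^2 + 7*n)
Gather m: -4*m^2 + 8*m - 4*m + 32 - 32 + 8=-4*m^2 + 4*m + 8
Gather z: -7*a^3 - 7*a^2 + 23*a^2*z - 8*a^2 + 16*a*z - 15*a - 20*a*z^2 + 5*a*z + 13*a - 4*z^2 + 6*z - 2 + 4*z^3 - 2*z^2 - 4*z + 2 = -7*a^3 - 15*a^2 - 2*a + 4*z^3 + z^2*(-20*a - 6) + z*(23*a^2 + 21*a + 2)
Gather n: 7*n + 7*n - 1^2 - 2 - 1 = 14*n - 4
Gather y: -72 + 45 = -27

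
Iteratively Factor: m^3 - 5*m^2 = (m)*(m^2 - 5*m) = m*(m - 5)*(m)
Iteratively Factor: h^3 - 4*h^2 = (h)*(h^2 - 4*h) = h^2*(h - 4)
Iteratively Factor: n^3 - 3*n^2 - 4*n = (n + 1)*(n^2 - 4*n) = (n - 4)*(n + 1)*(n)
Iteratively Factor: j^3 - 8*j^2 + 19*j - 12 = (j - 4)*(j^2 - 4*j + 3) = (j - 4)*(j - 1)*(j - 3)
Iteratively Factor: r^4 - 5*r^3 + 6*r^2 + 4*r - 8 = (r - 2)*(r^3 - 3*r^2 + 4) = (r - 2)^2*(r^2 - r - 2) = (r - 2)^2*(r + 1)*(r - 2)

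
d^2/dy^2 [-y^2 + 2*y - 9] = -2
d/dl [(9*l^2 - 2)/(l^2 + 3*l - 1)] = (27*l^2 - 14*l + 6)/(l^4 + 6*l^3 + 7*l^2 - 6*l + 1)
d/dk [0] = 0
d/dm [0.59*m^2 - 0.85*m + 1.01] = 1.18*m - 0.85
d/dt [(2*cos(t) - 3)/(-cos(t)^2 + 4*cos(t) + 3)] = 2*(sin(t)^2 + 3*cos(t) - 10)*sin(t)/(sin(t)^2 + 4*cos(t) + 2)^2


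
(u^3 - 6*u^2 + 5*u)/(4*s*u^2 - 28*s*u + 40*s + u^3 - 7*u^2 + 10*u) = u*(u - 1)/(4*s*u - 8*s + u^2 - 2*u)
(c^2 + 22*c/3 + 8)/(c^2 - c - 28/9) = 3*(c + 6)/(3*c - 7)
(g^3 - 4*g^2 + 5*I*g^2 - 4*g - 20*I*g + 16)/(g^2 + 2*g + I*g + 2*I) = (g^2 + 4*g*(-1 + I) - 16*I)/(g + 2)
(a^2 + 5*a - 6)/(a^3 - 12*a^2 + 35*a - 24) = (a + 6)/(a^2 - 11*a + 24)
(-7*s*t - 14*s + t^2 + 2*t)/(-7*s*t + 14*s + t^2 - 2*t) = (t + 2)/(t - 2)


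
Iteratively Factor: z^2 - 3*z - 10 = (z - 5)*(z + 2)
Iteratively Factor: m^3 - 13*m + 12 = (m - 1)*(m^2 + m - 12) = (m - 1)*(m + 4)*(m - 3)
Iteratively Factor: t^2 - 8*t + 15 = (t - 3)*(t - 5)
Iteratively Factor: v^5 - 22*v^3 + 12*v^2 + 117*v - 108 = (v - 1)*(v^4 + v^3 - 21*v^2 - 9*v + 108) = (v - 1)*(v + 4)*(v^3 - 3*v^2 - 9*v + 27) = (v - 3)*(v - 1)*(v + 4)*(v^2 - 9) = (v - 3)^2*(v - 1)*(v + 4)*(v + 3)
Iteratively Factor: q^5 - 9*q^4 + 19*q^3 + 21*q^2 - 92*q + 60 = (q - 1)*(q^4 - 8*q^3 + 11*q^2 + 32*q - 60) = (q - 2)*(q - 1)*(q^3 - 6*q^2 - q + 30) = (q - 5)*(q - 2)*(q - 1)*(q^2 - q - 6) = (q - 5)*(q - 3)*(q - 2)*(q - 1)*(q + 2)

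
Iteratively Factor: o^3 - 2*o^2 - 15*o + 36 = (o + 4)*(o^2 - 6*o + 9) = (o - 3)*(o + 4)*(o - 3)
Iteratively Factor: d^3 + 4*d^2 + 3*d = (d + 3)*(d^2 + d) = d*(d + 3)*(d + 1)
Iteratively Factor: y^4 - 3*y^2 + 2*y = (y - 1)*(y^3 + y^2 - 2*y) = (y - 1)^2*(y^2 + 2*y) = (y - 1)^2*(y + 2)*(y)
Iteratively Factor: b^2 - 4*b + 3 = (b - 3)*(b - 1)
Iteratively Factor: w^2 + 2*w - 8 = (w + 4)*(w - 2)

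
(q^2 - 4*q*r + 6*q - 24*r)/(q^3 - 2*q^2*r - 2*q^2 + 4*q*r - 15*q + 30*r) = (q^2 - 4*q*r + 6*q - 24*r)/(q^3 - 2*q^2*r - 2*q^2 + 4*q*r - 15*q + 30*r)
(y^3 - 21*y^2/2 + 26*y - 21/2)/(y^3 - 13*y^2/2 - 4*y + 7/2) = (y - 3)/(y + 1)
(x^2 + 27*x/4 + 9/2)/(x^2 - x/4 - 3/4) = (x + 6)/(x - 1)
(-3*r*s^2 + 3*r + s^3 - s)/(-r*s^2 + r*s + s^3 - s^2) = (3*r*s + 3*r - s^2 - s)/(s*(r - s))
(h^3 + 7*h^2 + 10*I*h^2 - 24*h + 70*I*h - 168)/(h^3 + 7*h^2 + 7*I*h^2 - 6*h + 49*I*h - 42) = (h + 4*I)/(h + I)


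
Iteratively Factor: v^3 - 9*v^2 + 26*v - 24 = (v - 3)*(v^2 - 6*v + 8) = (v - 4)*(v - 3)*(v - 2)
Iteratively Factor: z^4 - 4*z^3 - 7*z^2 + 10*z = (z - 1)*(z^3 - 3*z^2 - 10*z) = (z - 5)*(z - 1)*(z^2 + 2*z) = z*(z - 5)*(z - 1)*(z + 2)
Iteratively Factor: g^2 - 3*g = (g)*(g - 3)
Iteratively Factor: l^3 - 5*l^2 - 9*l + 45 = (l - 3)*(l^2 - 2*l - 15) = (l - 5)*(l - 3)*(l + 3)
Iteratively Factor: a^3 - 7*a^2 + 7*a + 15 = (a + 1)*(a^2 - 8*a + 15) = (a - 5)*(a + 1)*(a - 3)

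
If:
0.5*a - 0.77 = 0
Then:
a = 1.54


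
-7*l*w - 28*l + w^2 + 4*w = (-7*l + w)*(w + 4)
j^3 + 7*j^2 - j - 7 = (j - 1)*(j + 1)*(j + 7)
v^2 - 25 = (v - 5)*(v + 5)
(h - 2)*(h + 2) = h^2 - 4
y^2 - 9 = (y - 3)*(y + 3)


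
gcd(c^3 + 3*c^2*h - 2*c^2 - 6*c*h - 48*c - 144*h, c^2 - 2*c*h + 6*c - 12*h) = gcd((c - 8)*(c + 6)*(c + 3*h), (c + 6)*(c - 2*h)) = c + 6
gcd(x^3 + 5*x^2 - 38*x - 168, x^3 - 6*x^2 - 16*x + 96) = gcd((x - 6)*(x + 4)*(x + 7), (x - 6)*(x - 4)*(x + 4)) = x^2 - 2*x - 24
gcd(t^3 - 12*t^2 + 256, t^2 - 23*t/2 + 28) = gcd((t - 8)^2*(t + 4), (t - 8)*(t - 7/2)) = t - 8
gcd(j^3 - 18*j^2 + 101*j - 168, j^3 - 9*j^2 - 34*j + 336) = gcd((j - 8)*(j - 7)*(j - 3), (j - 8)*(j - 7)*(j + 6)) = j^2 - 15*j + 56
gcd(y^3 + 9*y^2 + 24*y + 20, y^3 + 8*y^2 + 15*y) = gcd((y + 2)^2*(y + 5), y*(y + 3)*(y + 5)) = y + 5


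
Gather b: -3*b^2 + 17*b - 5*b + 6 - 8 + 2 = -3*b^2 + 12*b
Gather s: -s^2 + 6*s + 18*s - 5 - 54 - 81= -s^2 + 24*s - 140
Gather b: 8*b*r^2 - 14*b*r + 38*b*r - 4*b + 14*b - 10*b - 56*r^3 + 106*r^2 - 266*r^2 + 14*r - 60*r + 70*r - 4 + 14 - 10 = b*(8*r^2 + 24*r) - 56*r^3 - 160*r^2 + 24*r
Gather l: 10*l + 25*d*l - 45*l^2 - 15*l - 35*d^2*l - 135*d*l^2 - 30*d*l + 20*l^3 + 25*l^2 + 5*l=20*l^3 + l^2*(-135*d - 20) + l*(-35*d^2 - 5*d)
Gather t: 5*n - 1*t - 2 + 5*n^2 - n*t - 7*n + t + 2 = 5*n^2 - n*t - 2*n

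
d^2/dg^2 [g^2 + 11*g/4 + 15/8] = 2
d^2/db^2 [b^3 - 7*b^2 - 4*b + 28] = 6*b - 14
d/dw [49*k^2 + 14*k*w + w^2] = 14*k + 2*w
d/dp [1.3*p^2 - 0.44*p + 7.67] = 2.6*p - 0.44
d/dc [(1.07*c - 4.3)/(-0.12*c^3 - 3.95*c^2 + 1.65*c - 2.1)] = (0.2568*c^3 + 2.6785*c^2 - 33.97*c + 4.848)/(0.0144*c^6 + 0.948*c^5 + 15.2065*c^4 - 12.531*c^3 + 19.3125*c^2 - 6.93*c + 4.41)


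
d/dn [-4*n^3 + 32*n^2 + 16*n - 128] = -12*n^2 + 64*n + 16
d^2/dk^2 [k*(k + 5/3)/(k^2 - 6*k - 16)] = 2*(23*k^3 + 144*k^2 + 240*k + 288)/(3*(k^6 - 18*k^5 + 60*k^4 + 360*k^3 - 960*k^2 - 4608*k - 4096))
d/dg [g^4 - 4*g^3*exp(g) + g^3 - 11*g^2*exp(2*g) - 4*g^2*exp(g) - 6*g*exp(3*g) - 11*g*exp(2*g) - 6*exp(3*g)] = -4*g^3*exp(g) + 4*g^3 - 22*g^2*exp(2*g) - 16*g^2*exp(g) + 3*g^2 - 18*g*exp(3*g) - 44*g*exp(2*g) - 8*g*exp(g) - 24*exp(3*g) - 11*exp(2*g)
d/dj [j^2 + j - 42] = 2*j + 1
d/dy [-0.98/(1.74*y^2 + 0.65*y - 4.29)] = (3.4104*y + 0.637)/(1.74*y^2 + 0.65*y - 4.29)^2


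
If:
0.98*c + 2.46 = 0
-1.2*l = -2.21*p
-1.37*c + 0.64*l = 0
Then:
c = -2.51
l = -5.37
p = -2.92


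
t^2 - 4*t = t*(t - 4)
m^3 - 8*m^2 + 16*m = m*(m - 4)^2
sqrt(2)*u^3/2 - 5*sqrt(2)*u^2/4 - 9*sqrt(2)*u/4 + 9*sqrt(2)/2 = (u - 3)*(u - 3/2)*(sqrt(2)*u/2 + sqrt(2))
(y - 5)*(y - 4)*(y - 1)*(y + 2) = y^4 - 8*y^3 + 9*y^2 + 38*y - 40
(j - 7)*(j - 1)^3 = j^4 - 10*j^3 + 24*j^2 - 22*j + 7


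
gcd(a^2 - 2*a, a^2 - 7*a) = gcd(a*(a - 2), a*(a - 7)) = a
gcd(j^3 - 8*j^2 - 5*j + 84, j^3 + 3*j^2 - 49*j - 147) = j^2 - 4*j - 21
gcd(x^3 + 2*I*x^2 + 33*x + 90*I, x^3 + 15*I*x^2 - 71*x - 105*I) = x^2 + 8*I*x - 15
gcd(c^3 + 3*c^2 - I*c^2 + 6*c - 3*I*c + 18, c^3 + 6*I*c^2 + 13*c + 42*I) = c^2 - I*c + 6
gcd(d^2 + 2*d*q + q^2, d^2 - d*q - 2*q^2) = d + q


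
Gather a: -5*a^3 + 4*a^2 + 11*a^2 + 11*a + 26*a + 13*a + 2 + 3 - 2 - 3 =-5*a^3 + 15*a^2 + 50*a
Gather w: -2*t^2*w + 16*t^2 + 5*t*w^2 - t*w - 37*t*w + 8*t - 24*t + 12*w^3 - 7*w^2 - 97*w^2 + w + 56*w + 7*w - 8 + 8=16*t^2 - 16*t + 12*w^3 + w^2*(5*t - 104) + w*(-2*t^2 - 38*t + 64)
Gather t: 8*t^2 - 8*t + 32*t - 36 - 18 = 8*t^2 + 24*t - 54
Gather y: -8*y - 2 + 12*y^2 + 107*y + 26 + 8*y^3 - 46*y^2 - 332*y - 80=8*y^3 - 34*y^2 - 233*y - 56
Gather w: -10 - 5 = -15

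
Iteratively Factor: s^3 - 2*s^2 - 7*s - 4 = (s + 1)*(s^2 - 3*s - 4) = (s - 4)*(s + 1)*(s + 1)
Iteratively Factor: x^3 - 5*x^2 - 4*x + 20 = (x + 2)*(x^2 - 7*x + 10) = (x - 2)*(x + 2)*(x - 5)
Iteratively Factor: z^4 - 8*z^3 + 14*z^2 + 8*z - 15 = (z - 3)*(z^3 - 5*z^2 - z + 5) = (z - 5)*(z - 3)*(z^2 - 1) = (z - 5)*(z - 3)*(z - 1)*(z + 1)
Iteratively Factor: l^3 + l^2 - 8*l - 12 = (l + 2)*(l^2 - l - 6) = (l + 2)^2*(l - 3)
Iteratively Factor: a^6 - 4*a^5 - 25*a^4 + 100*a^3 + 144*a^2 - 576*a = (a + 3)*(a^5 - 7*a^4 - 4*a^3 + 112*a^2 - 192*a) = (a + 3)*(a + 4)*(a^4 - 11*a^3 + 40*a^2 - 48*a) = a*(a + 3)*(a + 4)*(a^3 - 11*a^2 + 40*a - 48) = a*(a - 4)*(a + 3)*(a + 4)*(a^2 - 7*a + 12) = a*(a - 4)^2*(a + 3)*(a + 4)*(a - 3)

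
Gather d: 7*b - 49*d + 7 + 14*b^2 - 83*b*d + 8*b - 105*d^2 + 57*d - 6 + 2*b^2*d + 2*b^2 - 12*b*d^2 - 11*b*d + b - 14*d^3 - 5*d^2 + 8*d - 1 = 16*b^2 + 16*b - 14*d^3 + d^2*(-12*b - 110) + d*(2*b^2 - 94*b + 16)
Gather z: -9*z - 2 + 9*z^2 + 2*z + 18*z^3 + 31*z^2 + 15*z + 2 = 18*z^3 + 40*z^2 + 8*z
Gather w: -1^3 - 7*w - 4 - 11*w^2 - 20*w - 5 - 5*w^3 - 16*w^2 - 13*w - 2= -5*w^3 - 27*w^2 - 40*w - 12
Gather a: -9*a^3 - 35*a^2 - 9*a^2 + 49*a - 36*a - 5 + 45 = -9*a^3 - 44*a^2 + 13*a + 40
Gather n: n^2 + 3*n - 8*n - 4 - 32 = n^2 - 5*n - 36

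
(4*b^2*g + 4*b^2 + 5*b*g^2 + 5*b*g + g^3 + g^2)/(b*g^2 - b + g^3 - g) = (4*b + g)/(g - 1)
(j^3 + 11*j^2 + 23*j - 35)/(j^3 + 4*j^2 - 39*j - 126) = (j^2 + 4*j - 5)/(j^2 - 3*j - 18)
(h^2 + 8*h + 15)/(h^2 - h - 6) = (h^2 + 8*h + 15)/(h^2 - h - 6)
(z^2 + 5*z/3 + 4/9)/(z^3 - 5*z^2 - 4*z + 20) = (9*z^2 + 15*z + 4)/(9*(z^3 - 5*z^2 - 4*z + 20))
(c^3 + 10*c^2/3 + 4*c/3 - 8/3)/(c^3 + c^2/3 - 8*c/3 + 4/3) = (c + 2)/(c - 1)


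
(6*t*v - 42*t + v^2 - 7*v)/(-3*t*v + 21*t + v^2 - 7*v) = (-6*t - v)/(3*t - v)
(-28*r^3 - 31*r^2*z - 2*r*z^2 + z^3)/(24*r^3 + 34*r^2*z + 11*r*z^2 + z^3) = (-7*r + z)/(6*r + z)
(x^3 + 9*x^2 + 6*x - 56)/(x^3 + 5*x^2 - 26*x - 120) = (x^2 + 5*x - 14)/(x^2 + x - 30)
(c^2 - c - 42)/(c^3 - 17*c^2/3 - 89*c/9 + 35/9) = 9*(c + 6)/(9*c^2 + 12*c - 5)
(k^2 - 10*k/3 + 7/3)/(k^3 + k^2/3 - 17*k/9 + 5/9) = 3*(3*k - 7)/(9*k^2 + 12*k - 5)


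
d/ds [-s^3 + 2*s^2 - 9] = s*(4 - 3*s)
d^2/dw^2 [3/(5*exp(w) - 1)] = (75*exp(w) + 15)*exp(w)/(5*exp(w) - 1)^3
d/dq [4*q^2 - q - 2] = 8*q - 1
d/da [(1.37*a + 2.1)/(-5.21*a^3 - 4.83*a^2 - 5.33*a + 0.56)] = (14.2754*a^3 + 39.4401*a^2 + 20.286*a + 11.9602)/(27.1441*a^6 + 50.3286*a^5 + 78.8675*a^4 + 45.6526*a^3 + 22.9993*a^2 - 5.9696*a + 0.3136)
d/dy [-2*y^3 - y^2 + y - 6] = -6*y^2 - 2*y + 1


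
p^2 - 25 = (p - 5)*(p + 5)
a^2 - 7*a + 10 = (a - 5)*(a - 2)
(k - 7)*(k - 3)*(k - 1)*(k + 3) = k^4 - 8*k^3 - 2*k^2 + 72*k - 63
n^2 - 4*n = n*(n - 4)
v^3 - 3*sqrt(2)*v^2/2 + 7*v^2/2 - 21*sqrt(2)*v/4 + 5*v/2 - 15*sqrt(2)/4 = (v + 1)*(v + 5/2)*(v - 3*sqrt(2)/2)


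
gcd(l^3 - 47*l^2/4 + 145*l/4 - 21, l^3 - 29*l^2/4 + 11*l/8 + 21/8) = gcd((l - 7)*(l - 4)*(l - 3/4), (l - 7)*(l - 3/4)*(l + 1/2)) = l^2 - 31*l/4 + 21/4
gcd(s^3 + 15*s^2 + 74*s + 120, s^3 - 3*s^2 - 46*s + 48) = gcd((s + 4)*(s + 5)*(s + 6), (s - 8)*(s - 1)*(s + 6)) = s + 6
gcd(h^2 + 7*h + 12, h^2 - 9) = h + 3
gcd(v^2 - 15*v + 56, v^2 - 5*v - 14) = v - 7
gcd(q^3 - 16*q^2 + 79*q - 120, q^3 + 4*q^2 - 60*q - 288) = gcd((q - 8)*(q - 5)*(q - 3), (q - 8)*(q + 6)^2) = q - 8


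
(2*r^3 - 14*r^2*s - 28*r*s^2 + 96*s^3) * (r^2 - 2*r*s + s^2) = 2*r^5 - 18*r^4*s + 2*r^3*s^2 + 138*r^2*s^3 - 220*r*s^4 + 96*s^5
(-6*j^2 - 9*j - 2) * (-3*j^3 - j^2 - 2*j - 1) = 18*j^5 + 33*j^4 + 27*j^3 + 26*j^2 + 13*j + 2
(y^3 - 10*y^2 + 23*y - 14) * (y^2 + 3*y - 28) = y^5 - 7*y^4 - 35*y^3 + 335*y^2 - 686*y + 392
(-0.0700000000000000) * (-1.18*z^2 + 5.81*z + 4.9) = 0.0826*z^2 - 0.4067*z - 0.343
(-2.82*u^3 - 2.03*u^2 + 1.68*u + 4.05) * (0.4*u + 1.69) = -1.128*u^4 - 5.5778*u^3 - 2.7587*u^2 + 4.4592*u + 6.8445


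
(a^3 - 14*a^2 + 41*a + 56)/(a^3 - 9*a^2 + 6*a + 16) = (a - 7)/(a - 2)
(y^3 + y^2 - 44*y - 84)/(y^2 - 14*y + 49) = (y^2 + 8*y + 12)/(y - 7)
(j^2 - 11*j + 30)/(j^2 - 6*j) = (j - 5)/j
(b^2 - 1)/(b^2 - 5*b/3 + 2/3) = 3*(b + 1)/(3*b - 2)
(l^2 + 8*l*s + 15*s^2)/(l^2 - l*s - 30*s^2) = (-l - 3*s)/(-l + 6*s)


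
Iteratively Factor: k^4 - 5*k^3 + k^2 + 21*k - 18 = (k - 1)*(k^3 - 4*k^2 - 3*k + 18) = (k - 3)*(k - 1)*(k^2 - k - 6) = (k - 3)^2*(k - 1)*(k + 2)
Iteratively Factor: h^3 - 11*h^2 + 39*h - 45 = (h - 3)*(h^2 - 8*h + 15) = (h - 5)*(h - 3)*(h - 3)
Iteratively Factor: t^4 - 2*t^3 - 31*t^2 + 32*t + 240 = (t - 5)*(t^3 + 3*t^2 - 16*t - 48) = (t - 5)*(t + 3)*(t^2 - 16) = (t - 5)*(t - 4)*(t + 3)*(t + 4)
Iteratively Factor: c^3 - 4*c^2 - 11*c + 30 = (c + 3)*(c^2 - 7*c + 10) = (c - 5)*(c + 3)*(c - 2)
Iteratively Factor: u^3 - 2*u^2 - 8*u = (u)*(u^2 - 2*u - 8) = u*(u - 4)*(u + 2)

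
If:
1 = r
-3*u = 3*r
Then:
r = 1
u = -1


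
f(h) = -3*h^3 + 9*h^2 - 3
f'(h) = -9*h^2 + 18*h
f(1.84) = 8.78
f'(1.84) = 2.65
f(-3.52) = 239.36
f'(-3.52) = -174.87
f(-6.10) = 1012.83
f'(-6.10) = -444.69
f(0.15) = -2.81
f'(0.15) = 2.50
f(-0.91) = 6.71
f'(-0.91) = -23.83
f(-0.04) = -2.99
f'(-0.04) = -0.73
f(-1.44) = 24.62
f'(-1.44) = -44.58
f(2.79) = 1.90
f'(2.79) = -19.84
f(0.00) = -3.00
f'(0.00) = 0.00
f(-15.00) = 12147.00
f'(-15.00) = -2295.00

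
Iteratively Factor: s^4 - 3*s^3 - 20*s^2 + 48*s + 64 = (s - 4)*(s^3 + s^2 - 16*s - 16) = (s - 4)*(s + 4)*(s^2 - 3*s - 4) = (s - 4)*(s + 1)*(s + 4)*(s - 4)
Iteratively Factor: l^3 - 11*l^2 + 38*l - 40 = (l - 5)*(l^2 - 6*l + 8) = (l - 5)*(l - 2)*(l - 4)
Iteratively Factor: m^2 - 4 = (m - 2)*(m + 2)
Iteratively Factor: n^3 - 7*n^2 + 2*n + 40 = (n - 5)*(n^2 - 2*n - 8) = (n - 5)*(n + 2)*(n - 4)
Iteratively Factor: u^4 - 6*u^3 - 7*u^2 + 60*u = (u - 4)*(u^3 - 2*u^2 - 15*u) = (u - 4)*(u + 3)*(u^2 - 5*u) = u*(u - 4)*(u + 3)*(u - 5)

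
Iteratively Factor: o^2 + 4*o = (o)*(o + 4)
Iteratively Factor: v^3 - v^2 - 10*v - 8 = (v - 4)*(v^2 + 3*v + 2) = (v - 4)*(v + 2)*(v + 1)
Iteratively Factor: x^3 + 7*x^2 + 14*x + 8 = (x + 2)*(x^2 + 5*x + 4) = (x + 2)*(x + 4)*(x + 1)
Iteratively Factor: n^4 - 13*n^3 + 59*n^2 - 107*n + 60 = (n - 1)*(n^3 - 12*n^2 + 47*n - 60) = (n - 3)*(n - 1)*(n^2 - 9*n + 20) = (n - 4)*(n - 3)*(n - 1)*(n - 5)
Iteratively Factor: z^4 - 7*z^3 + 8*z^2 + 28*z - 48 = (z - 3)*(z^3 - 4*z^2 - 4*z + 16) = (z - 4)*(z - 3)*(z^2 - 4) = (z - 4)*(z - 3)*(z - 2)*(z + 2)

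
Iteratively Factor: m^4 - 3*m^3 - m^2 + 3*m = (m)*(m^3 - 3*m^2 - m + 3) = m*(m + 1)*(m^2 - 4*m + 3) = m*(m - 3)*(m + 1)*(m - 1)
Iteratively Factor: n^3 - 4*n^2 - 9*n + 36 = (n - 3)*(n^2 - n - 12) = (n - 4)*(n - 3)*(n + 3)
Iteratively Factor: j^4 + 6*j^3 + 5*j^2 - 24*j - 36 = (j + 2)*(j^3 + 4*j^2 - 3*j - 18) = (j + 2)*(j + 3)*(j^2 + j - 6) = (j - 2)*(j + 2)*(j + 3)*(j + 3)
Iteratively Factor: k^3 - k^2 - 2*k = (k)*(k^2 - k - 2) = k*(k + 1)*(k - 2)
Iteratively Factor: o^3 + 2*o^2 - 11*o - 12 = (o - 3)*(o^2 + 5*o + 4) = (o - 3)*(o + 1)*(o + 4)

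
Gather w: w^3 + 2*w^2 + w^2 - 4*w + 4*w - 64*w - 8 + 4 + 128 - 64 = w^3 + 3*w^2 - 64*w + 60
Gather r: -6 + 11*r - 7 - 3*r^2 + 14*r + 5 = -3*r^2 + 25*r - 8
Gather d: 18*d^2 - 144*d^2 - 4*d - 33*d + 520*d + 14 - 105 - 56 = -126*d^2 + 483*d - 147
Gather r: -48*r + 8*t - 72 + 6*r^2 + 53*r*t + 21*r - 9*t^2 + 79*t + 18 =6*r^2 + r*(53*t - 27) - 9*t^2 + 87*t - 54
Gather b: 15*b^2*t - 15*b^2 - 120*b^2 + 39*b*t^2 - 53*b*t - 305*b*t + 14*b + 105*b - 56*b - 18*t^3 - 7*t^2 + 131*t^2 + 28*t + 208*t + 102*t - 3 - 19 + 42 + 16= b^2*(15*t - 135) + b*(39*t^2 - 358*t + 63) - 18*t^3 + 124*t^2 + 338*t + 36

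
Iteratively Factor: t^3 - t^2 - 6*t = (t)*(t^2 - t - 6) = t*(t - 3)*(t + 2)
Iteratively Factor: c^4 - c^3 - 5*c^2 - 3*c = (c + 1)*(c^3 - 2*c^2 - 3*c) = c*(c + 1)*(c^2 - 2*c - 3) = c*(c + 1)^2*(c - 3)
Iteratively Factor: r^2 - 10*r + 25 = (r - 5)*(r - 5)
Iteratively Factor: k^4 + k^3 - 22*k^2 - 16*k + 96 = (k + 4)*(k^3 - 3*k^2 - 10*k + 24) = (k - 4)*(k + 4)*(k^2 + k - 6) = (k - 4)*(k - 2)*(k + 4)*(k + 3)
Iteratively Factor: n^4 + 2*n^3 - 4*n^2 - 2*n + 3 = (n - 1)*(n^3 + 3*n^2 - n - 3) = (n - 1)^2*(n^2 + 4*n + 3) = (n - 1)^2*(n + 3)*(n + 1)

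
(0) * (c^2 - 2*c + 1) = 0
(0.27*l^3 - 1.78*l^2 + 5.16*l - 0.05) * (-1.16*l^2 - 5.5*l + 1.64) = -0.3132*l^5 + 0.5798*l^4 + 4.2472*l^3 - 31.2412*l^2 + 8.7374*l - 0.082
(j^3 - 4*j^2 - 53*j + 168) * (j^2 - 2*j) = j^5 - 6*j^4 - 45*j^3 + 274*j^2 - 336*j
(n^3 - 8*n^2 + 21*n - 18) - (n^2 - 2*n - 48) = n^3 - 9*n^2 + 23*n + 30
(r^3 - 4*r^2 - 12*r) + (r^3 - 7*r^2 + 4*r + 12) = 2*r^3 - 11*r^2 - 8*r + 12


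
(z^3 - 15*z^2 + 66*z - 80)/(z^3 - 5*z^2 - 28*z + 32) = (z^2 - 7*z + 10)/(z^2 + 3*z - 4)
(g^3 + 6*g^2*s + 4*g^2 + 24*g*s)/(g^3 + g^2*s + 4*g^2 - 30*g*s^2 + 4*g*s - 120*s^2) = g/(g - 5*s)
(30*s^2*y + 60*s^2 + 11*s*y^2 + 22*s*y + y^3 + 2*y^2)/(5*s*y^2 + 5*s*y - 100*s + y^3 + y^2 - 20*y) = (6*s*y + 12*s + y^2 + 2*y)/(y^2 + y - 20)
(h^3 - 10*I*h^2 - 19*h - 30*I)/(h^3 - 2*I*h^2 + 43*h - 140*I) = (h^2 - 5*I*h + 6)/(h^2 + 3*I*h + 28)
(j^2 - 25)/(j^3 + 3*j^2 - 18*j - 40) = (j - 5)/(j^2 - 2*j - 8)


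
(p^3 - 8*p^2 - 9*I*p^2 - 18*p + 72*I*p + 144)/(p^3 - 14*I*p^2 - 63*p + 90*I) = (p - 8)/(p - 5*I)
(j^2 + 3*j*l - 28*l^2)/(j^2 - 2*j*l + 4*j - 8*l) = (j^2 + 3*j*l - 28*l^2)/(j^2 - 2*j*l + 4*j - 8*l)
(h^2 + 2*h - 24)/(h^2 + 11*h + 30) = (h - 4)/(h + 5)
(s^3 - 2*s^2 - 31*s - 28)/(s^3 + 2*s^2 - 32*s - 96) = (s^2 - 6*s - 7)/(s^2 - 2*s - 24)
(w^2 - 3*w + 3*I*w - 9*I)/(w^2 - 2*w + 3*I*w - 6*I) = (w - 3)/(w - 2)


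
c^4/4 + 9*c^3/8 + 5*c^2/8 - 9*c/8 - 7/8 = (c/2 + 1/2)^2*(c - 1)*(c + 7/2)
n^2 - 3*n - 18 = (n - 6)*(n + 3)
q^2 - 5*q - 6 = (q - 6)*(q + 1)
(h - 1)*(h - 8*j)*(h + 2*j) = h^3 - 6*h^2*j - h^2 - 16*h*j^2 + 6*h*j + 16*j^2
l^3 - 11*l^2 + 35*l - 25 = (l - 5)^2*(l - 1)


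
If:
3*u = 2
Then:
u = 2/3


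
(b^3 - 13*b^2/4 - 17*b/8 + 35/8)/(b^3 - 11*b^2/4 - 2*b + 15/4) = (b - 7/2)/(b - 3)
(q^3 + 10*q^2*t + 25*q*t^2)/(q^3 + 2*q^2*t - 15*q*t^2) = (q + 5*t)/(q - 3*t)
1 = 1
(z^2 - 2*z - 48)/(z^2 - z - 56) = (z + 6)/(z + 7)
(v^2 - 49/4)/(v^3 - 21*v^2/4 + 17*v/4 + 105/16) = 4*(2*v + 7)/(8*v^2 - 14*v - 15)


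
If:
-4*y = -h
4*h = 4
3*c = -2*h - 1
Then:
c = -1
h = 1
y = 1/4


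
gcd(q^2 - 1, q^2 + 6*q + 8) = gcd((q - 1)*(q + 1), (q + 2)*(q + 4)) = 1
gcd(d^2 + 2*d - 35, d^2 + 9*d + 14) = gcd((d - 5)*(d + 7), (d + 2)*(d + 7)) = d + 7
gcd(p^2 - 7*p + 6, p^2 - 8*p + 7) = p - 1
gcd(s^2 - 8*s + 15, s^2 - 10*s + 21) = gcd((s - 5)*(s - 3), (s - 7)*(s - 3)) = s - 3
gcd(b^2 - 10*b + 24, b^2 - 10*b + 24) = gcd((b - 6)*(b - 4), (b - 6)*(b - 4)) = b^2 - 10*b + 24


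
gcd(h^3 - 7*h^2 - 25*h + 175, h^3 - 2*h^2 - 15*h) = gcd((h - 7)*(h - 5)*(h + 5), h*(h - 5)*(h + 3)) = h - 5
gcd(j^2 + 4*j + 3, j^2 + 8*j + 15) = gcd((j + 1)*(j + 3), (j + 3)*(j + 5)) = j + 3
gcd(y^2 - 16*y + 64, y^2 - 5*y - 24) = y - 8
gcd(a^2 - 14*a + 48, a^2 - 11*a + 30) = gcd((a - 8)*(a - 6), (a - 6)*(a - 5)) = a - 6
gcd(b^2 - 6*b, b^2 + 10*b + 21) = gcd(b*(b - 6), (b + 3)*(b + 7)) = 1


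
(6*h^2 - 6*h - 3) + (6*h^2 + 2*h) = 12*h^2 - 4*h - 3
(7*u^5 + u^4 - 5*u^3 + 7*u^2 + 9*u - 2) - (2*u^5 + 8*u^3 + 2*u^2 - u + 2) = 5*u^5 + u^4 - 13*u^3 + 5*u^2 + 10*u - 4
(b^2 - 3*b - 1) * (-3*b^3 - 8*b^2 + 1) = -3*b^5 + b^4 + 27*b^3 + 9*b^2 - 3*b - 1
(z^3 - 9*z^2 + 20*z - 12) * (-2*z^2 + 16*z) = -2*z^5 + 34*z^4 - 184*z^3 + 344*z^2 - 192*z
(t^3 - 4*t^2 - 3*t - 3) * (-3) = -3*t^3 + 12*t^2 + 9*t + 9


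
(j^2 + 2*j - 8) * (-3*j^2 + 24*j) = -3*j^4 + 18*j^3 + 72*j^2 - 192*j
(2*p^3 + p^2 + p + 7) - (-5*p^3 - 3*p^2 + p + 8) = 7*p^3 + 4*p^2 - 1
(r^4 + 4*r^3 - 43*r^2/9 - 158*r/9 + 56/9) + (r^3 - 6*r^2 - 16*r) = r^4 + 5*r^3 - 97*r^2/9 - 302*r/9 + 56/9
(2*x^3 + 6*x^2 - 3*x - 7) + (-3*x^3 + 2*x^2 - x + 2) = -x^3 + 8*x^2 - 4*x - 5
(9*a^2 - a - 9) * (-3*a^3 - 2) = -27*a^5 + 3*a^4 + 27*a^3 - 18*a^2 + 2*a + 18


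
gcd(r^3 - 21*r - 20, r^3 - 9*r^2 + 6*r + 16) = r + 1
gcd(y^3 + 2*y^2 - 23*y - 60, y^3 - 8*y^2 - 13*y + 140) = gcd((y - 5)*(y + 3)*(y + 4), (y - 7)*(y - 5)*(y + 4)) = y^2 - y - 20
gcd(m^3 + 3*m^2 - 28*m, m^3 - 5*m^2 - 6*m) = m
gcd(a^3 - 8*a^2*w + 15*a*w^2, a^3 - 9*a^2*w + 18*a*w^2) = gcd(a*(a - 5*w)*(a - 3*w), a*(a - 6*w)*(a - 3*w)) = -a^2 + 3*a*w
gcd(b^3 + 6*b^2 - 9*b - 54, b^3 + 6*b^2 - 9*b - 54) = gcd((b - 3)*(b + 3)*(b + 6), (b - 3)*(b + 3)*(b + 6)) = b^3 + 6*b^2 - 9*b - 54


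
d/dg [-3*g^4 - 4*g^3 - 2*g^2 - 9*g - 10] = -12*g^3 - 12*g^2 - 4*g - 9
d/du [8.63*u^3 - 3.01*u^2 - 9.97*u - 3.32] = 25.89*u^2 - 6.02*u - 9.97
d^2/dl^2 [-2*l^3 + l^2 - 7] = 2 - 12*l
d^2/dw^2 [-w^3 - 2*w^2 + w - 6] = -6*w - 4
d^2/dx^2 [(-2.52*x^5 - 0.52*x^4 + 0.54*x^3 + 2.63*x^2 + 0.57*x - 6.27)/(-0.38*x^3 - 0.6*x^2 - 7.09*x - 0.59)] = (0.727775999999999*x^9 + 3.44736*x^8 + 46.179504*x^7 + 170.840344*x^6 + 1556.97312*x^5 + 528.2355*x^4 + 54.605436*x^3 + 110.637552*x^2 + 151.683912*x + 628.860542)/(0.054872*x^9 + 0.25992*x^8 + 3.481788*x^7 + 10.170708*x^6 + 65.769954*x^5 + 100.657248*x^4 + 371.856823*x^3 + 89.601117*x^2 + 7.404087*x + 0.205379)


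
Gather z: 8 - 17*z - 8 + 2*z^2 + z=2*z^2 - 16*z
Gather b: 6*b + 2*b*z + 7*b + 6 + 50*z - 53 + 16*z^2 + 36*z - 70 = b*(2*z + 13) + 16*z^2 + 86*z - 117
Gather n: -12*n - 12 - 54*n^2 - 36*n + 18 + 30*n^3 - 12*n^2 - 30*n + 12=30*n^3 - 66*n^2 - 78*n + 18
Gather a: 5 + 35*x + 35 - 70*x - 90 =-35*x - 50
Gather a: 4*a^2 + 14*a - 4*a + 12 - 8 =4*a^2 + 10*a + 4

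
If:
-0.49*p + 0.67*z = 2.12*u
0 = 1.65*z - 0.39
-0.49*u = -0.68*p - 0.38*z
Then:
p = -0.07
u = 0.09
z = 0.24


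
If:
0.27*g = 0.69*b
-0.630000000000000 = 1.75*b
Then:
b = -0.36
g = -0.92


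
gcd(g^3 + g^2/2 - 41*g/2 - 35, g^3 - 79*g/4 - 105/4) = g^2 - 3*g/2 - 35/2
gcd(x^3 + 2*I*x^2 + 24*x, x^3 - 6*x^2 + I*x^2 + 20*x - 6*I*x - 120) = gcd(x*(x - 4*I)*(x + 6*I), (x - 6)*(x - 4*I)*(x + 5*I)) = x - 4*I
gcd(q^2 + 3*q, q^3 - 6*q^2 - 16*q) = q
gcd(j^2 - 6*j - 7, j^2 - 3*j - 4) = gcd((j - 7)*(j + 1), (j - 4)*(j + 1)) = j + 1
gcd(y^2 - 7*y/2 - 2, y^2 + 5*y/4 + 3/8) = y + 1/2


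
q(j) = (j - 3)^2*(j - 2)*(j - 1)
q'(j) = (j - 3)^2*(j - 2) + (j - 3)^2*(j - 1) + (j - 2)*(j - 1)*(2*j - 6) = 4*j^3 - 27*j^2 + 58*j - 39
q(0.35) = 7.53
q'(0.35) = -21.84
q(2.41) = 0.20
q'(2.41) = -0.05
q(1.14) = -0.42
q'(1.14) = -2.04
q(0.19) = 11.58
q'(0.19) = -28.93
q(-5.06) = 2779.38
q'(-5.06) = -1541.99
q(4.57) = 22.62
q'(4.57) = 43.94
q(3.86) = 3.93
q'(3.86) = 12.64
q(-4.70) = 2264.29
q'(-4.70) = -1323.32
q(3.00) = 0.00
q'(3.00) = 0.00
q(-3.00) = 720.00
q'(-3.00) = -564.00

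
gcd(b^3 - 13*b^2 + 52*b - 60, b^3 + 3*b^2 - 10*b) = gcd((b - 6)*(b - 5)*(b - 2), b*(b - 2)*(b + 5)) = b - 2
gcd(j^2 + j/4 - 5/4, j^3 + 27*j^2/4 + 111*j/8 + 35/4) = j + 5/4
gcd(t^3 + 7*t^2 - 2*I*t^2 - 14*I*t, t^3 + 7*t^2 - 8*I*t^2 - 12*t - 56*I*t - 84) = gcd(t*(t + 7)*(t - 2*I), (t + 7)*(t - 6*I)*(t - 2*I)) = t^2 + t*(7 - 2*I) - 14*I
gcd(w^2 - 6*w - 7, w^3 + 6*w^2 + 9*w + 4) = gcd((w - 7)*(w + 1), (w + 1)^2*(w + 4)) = w + 1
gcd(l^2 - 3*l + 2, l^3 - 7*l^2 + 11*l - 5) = l - 1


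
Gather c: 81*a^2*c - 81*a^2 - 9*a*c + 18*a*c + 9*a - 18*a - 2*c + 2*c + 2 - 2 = -81*a^2 - 9*a + c*(81*a^2 + 9*a)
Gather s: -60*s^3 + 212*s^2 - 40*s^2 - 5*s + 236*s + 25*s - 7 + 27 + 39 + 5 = -60*s^3 + 172*s^2 + 256*s + 64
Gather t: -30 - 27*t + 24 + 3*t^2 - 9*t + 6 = 3*t^2 - 36*t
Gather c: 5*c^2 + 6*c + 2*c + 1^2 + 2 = 5*c^2 + 8*c + 3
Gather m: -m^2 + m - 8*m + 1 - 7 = -m^2 - 7*m - 6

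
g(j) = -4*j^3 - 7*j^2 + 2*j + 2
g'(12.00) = -1894.00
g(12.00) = -7894.00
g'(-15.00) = -2488.00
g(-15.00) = 11897.00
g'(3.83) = -227.65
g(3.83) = -317.75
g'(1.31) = -36.93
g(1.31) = -16.39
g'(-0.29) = 5.05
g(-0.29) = 0.93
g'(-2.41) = -33.96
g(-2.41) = 12.51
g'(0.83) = -17.89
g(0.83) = -3.45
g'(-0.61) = 6.07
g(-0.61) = -0.92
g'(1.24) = -33.81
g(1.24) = -13.91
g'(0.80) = -16.88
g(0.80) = -2.93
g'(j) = -12*j^2 - 14*j + 2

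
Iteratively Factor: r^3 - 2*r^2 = (r)*(r^2 - 2*r) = r^2*(r - 2)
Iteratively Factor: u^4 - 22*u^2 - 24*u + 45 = (u + 3)*(u^3 - 3*u^2 - 13*u + 15) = (u - 1)*(u + 3)*(u^2 - 2*u - 15) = (u - 5)*(u - 1)*(u + 3)*(u + 3)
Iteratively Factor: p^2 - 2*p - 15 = (p - 5)*(p + 3)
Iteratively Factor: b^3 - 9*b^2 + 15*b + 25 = (b - 5)*(b^2 - 4*b - 5) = (b - 5)^2*(b + 1)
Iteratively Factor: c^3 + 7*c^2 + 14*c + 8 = (c + 4)*(c^2 + 3*c + 2) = (c + 2)*(c + 4)*(c + 1)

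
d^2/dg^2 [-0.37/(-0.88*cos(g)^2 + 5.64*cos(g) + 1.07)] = (1.146112*(1 - cos(g)^2)^2 - 5.509152*cos(g)^3 + 13.736176*cos(g)^2 + 8.785428*cos(g) - 25.382)/(-0.88*cos(g)^2 + 5.64*cos(g) + 1.07)^3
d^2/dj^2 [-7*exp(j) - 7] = -7*exp(j)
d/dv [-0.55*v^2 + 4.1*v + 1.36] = 4.1 - 1.1*v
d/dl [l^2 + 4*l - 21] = 2*l + 4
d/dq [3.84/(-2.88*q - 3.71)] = 11.0592/(2.88*q + 3.71)^2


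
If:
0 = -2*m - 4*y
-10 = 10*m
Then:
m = -1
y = 1/2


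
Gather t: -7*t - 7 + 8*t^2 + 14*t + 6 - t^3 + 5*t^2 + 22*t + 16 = -t^3 + 13*t^2 + 29*t + 15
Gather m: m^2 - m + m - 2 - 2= m^2 - 4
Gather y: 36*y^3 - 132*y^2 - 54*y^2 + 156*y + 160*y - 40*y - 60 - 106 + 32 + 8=36*y^3 - 186*y^2 + 276*y - 126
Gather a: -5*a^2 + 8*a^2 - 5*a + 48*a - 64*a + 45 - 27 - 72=3*a^2 - 21*a - 54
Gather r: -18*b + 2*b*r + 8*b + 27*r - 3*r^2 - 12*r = -10*b - 3*r^2 + r*(2*b + 15)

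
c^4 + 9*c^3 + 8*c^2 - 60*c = c*(c - 2)*(c + 5)*(c + 6)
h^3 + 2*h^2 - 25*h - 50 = (h - 5)*(h + 2)*(h + 5)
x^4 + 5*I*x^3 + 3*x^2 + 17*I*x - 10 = (x - 2*I)*(x + I)^2*(x + 5*I)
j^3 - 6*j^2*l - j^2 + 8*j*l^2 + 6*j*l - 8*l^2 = (j - 1)*(j - 4*l)*(j - 2*l)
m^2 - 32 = (m - 4*sqrt(2))*(m + 4*sqrt(2))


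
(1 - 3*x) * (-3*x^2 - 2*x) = 9*x^3 + 3*x^2 - 2*x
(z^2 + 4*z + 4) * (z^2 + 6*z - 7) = z^4 + 10*z^3 + 21*z^2 - 4*z - 28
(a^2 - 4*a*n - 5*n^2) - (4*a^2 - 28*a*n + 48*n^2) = -3*a^2 + 24*a*n - 53*n^2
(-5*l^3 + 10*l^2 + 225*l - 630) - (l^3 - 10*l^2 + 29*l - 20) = -6*l^3 + 20*l^2 + 196*l - 610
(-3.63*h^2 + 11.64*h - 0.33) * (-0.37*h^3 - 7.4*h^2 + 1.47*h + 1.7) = 1.3431*h^5 + 22.5552*h^4 - 91.35*h^3 + 13.3818*h^2 + 19.3029*h - 0.561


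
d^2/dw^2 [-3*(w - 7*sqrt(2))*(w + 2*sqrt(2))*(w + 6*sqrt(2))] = -18*w - 6*sqrt(2)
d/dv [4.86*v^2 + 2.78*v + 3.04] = 9.72*v + 2.78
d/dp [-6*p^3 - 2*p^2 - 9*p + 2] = -18*p^2 - 4*p - 9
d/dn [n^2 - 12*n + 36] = 2*n - 12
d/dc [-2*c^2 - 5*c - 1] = -4*c - 5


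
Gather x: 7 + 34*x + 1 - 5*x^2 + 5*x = -5*x^2 + 39*x + 8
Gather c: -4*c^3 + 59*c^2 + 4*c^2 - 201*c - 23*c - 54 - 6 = -4*c^3 + 63*c^2 - 224*c - 60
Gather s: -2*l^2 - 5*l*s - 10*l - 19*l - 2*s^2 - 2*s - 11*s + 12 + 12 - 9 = -2*l^2 - 29*l - 2*s^2 + s*(-5*l - 13) + 15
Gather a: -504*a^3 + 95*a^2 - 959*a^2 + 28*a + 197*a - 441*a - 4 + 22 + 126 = -504*a^3 - 864*a^2 - 216*a + 144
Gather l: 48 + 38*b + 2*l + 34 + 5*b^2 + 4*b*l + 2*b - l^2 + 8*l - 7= 5*b^2 + 40*b - l^2 + l*(4*b + 10) + 75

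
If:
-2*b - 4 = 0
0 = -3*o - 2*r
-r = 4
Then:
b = -2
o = 8/3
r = -4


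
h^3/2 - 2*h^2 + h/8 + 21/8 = (h/2 + 1/2)*(h - 7/2)*(h - 3/2)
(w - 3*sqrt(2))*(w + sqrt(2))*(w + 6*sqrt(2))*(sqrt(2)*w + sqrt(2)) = sqrt(2)*w^4 + sqrt(2)*w^3 + 8*w^3 - 30*sqrt(2)*w^2 + 8*w^2 - 72*w - 30*sqrt(2)*w - 72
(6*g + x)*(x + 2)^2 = 6*g*x^2 + 24*g*x + 24*g + x^3 + 4*x^2 + 4*x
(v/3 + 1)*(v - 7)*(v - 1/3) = v^3/3 - 13*v^2/9 - 59*v/9 + 7/3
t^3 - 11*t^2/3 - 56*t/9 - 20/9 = (t - 5)*(t + 2/3)^2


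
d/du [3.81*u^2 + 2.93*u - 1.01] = 7.62*u + 2.93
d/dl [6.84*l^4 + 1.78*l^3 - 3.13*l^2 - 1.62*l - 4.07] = 27.36*l^3 + 5.34*l^2 - 6.26*l - 1.62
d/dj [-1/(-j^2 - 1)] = -2*j/(j^2 + 1)^2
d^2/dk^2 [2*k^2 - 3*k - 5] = 4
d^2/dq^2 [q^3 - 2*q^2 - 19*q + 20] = 6*q - 4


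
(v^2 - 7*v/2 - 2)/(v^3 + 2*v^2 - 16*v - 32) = (v + 1/2)/(v^2 + 6*v + 8)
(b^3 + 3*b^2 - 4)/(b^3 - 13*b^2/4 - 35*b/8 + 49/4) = 8*(b^2 + b - 2)/(8*b^2 - 42*b + 49)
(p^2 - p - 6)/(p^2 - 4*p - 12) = (p - 3)/(p - 6)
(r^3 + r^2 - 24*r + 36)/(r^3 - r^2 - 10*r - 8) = (-r^3 - r^2 + 24*r - 36)/(-r^3 + r^2 + 10*r + 8)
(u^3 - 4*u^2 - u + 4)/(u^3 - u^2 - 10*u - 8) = (u - 1)/(u + 2)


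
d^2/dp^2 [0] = 0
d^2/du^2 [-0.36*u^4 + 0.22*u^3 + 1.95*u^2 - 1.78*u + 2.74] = -4.32*u^2 + 1.32*u + 3.9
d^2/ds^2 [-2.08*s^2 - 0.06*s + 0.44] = -4.16000000000000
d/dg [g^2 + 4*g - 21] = 2*g + 4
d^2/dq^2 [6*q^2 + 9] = 12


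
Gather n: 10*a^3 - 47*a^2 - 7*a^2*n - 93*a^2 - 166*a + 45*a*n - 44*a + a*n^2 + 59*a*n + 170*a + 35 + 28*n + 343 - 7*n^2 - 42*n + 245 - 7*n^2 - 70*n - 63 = 10*a^3 - 140*a^2 - 40*a + n^2*(a - 14) + n*(-7*a^2 + 104*a - 84) + 560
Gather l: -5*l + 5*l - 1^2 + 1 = 0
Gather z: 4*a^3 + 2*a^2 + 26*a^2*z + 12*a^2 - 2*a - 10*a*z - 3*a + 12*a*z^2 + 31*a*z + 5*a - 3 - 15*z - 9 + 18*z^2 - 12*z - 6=4*a^3 + 14*a^2 + z^2*(12*a + 18) + z*(26*a^2 + 21*a - 27) - 18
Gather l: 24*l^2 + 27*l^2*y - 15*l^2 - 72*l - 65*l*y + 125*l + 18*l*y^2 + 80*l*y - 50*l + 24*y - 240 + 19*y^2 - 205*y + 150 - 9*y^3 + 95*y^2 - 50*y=l^2*(27*y + 9) + l*(18*y^2 + 15*y + 3) - 9*y^3 + 114*y^2 - 231*y - 90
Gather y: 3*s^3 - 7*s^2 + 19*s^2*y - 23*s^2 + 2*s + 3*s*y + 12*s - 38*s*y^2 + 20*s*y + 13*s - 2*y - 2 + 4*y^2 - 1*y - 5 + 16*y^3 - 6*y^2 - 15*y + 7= 3*s^3 - 30*s^2 + 27*s + 16*y^3 + y^2*(-38*s - 2) + y*(19*s^2 + 23*s - 18)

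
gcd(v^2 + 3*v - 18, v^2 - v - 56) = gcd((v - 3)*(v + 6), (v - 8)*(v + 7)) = 1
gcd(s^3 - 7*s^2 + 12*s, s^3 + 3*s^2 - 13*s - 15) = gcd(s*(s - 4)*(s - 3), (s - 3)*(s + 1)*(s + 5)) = s - 3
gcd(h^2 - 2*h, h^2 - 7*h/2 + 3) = h - 2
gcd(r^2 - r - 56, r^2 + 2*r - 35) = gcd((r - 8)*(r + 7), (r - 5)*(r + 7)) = r + 7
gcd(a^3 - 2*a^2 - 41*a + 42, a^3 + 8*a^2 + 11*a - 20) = a - 1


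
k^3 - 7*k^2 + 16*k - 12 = (k - 3)*(k - 2)^2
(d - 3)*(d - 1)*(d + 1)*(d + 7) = d^4 + 4*d^3 - 22*d^2 - 4*d + 21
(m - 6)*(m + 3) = m^2 - 3*m - 18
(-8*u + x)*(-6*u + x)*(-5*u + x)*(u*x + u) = -240*u^4*x - 240*u^4 + 118*u^3*x^2 + 118*u^3*x - 19*u^2*x^3 - 19*u^2*x^2 + u*x^4 + u*x^3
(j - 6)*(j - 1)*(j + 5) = j^3 - 2*j^2 - 29*j + 30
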